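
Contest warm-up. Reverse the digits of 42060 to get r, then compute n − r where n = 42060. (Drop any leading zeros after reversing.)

Reverse of 42060 is 6024.
42060 − 6024 = 36036

36036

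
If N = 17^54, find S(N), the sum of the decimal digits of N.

325

17^54 = 2781261054089634417978685260068829533776361098661640987380359813729
Sum of its 67 digits: 325.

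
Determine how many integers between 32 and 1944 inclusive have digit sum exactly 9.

The integers in [32, 1944] that have digit sum exactly 9: 36, 45, 54, 63, 72, 81, …, 1710, 1800.
97 qualify.

97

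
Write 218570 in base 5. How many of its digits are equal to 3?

218570 in base 5 is 23443240.
The digit 3 appears 2 times.

2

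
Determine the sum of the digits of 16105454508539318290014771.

99

1+6+1+0+5+4+5+4+5+0+8+5+3+9+3+1+8+2+9+0+0+1+4+7+7+1 = 99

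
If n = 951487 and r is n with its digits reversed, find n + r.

1735646

Reverse of 951487 is 784159.
951487 + 784159 = 1735646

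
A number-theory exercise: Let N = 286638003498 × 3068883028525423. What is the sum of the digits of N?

129

286638003498 × 3068883028525423 = 879658504265423031655929654
Sum of its 27 digits: 129.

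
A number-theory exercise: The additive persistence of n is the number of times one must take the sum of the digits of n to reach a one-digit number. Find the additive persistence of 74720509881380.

74720509881380 → 62 → 8 (2 steps)

2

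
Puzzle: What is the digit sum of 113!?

666

113! = 22311927486598136465966070212187151182564399087952213171022161345724023063584214692821047352118139068425569179220877461124773845924561575264739138192463311667200000000000000000000000000
Sum of its 185 digits: 666.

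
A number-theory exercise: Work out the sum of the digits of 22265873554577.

2+2+2+6+5+8+7+3+5+5+4+5+7+7 = 68

68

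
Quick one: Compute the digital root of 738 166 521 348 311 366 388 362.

7+3+8+1+6+6+5+2+1+3+4+8+3+1+1+3+6+6+3+8+8+3+6+2 = 104
1+0+4 = 5

5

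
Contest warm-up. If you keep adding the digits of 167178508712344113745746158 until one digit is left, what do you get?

8

1+6+7+1+7+8+5+0+8+7+1+2+3+4+4+1+1+3+7+4+5+7+4+6+1+5+8 = 116
1+1+6 = 8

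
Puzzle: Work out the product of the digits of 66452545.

144000

6×6×4×5×2×5×4×5 = 144000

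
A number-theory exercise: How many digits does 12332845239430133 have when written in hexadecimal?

12332845239430133 in base 16 is 2BD0A84B90EBF5, which has 14 digits.

14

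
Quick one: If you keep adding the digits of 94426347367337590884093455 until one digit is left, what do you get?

9+4+4+2+6+3+4+7+3+6+7+3+3+7+5+9+0+8+8+4+0+9+3+4+5+5 = 128
1+2+8 = 11
1+1 = 2
(Equivalently, 94426347367337590884093455 mod 9 = 2.)

2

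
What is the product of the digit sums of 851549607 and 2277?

S(851549607) = 8+5+1+5+4+9+6+0+7 = 45.
S(2277) = 2+2+7+7 = 18.
45 · 18 = 810.

810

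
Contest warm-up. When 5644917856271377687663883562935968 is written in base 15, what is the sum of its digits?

5644917856271377687663883562935968 in base 15 is 695512162305D0937A66E39E2017D.
Digit sum: 6+9+5+5+1+2+1+6+2+3+0+5+13+0+9+3+7+10+6+6+14+3+9+14+2+0+1+7+13 = 162.

162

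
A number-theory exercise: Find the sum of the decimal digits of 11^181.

776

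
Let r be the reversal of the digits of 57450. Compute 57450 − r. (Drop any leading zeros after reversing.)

51975

Reverse of 57450 is 5475.
57450 − 5475 = 51975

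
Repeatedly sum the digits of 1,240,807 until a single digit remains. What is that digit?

4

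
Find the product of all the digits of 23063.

2×3×0×6×3 = 0

0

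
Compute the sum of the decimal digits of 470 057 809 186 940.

68

4+7+0+0+5+7+8+0+9+1+8+6+9+4+0 = 68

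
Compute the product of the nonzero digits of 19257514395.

1701000

1×9×2×5×7×5×1×4×3×9×5 = 1701000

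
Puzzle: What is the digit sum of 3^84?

162

3^84 = 11972515182562019788602740026717047105681
Sum of its 41 digits: 162.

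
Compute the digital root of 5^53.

The digital root of n equals n mod 9 (or 9 when 9 | n), so we need 5^53 mod 9.
5^53 ≡ 2 (mod 9), so the digital root is 2.

2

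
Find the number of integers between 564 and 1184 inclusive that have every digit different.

372

The integers in [564, 1184] that have every digit different: 564, 567, 568, 569, 570, 571, …, 1097, 1098.
372 qualify.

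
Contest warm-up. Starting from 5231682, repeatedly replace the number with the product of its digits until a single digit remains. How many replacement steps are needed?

5231682 → 2880 → 0 (2 steps)

2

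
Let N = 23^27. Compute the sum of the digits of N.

23^27 = 5843211045545439551605946764725979847
Sum of its 37 digits: 179.

179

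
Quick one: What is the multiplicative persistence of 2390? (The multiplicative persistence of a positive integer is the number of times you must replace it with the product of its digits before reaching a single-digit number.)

2390 → 0 (1 step)

1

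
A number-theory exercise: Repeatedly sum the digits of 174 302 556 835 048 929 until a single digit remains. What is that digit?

9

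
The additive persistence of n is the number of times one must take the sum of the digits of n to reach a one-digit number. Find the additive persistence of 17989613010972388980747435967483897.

17989613010972388980747435967483897 → 190 → 10 → 1 (3 steps)

3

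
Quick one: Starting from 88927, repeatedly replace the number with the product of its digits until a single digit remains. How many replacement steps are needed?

2

88927 → 8064 → 0 (2 steps)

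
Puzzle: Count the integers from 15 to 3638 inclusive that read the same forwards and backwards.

The integers in [15, 3638] that read the same forwards and backwards: 22, 33, 44, 55, 66, 77, …, 3443, 3553.
124 qualify.

124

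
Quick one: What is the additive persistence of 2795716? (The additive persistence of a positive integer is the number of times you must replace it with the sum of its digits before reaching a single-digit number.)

2795716 → 37 → 10 → 1 (3 steps)

3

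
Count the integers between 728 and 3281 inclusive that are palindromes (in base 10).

50

The integers in [728, 3281] that are palindromes (in base 10): 737, 747, 757, 767, 777, 787, …, 3113, 3223.
50 qualify.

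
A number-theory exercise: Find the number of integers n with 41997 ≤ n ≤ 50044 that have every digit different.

The integers in [41997, 50044] that have every digit different: 42013, 42015, 42016, 42017, 42018, 42019, …, 49875, 49876.
2352 qualify.

2352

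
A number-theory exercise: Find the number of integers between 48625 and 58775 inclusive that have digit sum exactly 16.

352

The integers in [48625, 58775] that have digit sum exactly 16: 49003, 49012, 49021, 49030, 49102, 49111, …, 58210, 58300.
352 qualify.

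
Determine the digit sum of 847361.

8+4+7+3+6+1 = 29

29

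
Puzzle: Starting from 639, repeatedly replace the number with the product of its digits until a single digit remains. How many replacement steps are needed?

639 → 162 → 12 → 2 (3 steps)

3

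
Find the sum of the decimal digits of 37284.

24

3+7+2+8+4 = 24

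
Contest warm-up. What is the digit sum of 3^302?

621

3^302 = 1232023311527295383921934246438794843698173260628036928243321710705320974597491689344201855401200472494254359965381946385321614594891261971094009
Sum of its 145 digits: 621.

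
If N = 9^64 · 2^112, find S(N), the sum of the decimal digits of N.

405

9^64 · 2^112 = 61218138344537818604508260920752621653601112178677554717342096292960444996015277840303973728256
Sum of its 95 digits: 405.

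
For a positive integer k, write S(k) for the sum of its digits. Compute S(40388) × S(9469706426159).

S(40388) = 4+0+3+8+8 = 23.
S(9469706426159) = 9+4+6+9+7+0+6+4+2+6+1+5+9 = 68.
23 · 68 = 1564.

1564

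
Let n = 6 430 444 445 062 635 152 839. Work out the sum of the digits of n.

6+4+3+0+4+4+4+4+4+5+0+6+2+6+3+5+1+5+2+8+3+9 = 88

88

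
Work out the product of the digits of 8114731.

672

8×1×1×4×7×3×1 = 672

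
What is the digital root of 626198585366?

6+2+6+1+9+8+5+8+5+3+6+6 = 65
6+5 = 11
1+1 = 2
(Equivalently, 626198585366 mod 9 = 2.)

2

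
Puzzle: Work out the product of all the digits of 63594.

6×3×5×9×4 = 3240

3240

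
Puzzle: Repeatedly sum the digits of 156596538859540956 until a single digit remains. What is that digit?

9

1+5+6+5+9+6+5+3+8+8+5+9+5+4+0+9+5+6 = 99
9+9 = 18
1+8 = 9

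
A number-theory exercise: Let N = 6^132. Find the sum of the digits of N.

441

6^132 = 5199541521253729102164309190462367181246761624113388644838628182961470617343478994110640944042460839936
Sum of its 103 digits: 441.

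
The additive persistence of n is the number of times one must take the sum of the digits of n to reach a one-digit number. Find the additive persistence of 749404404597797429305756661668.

749404404597797429305756661668 → 154 → 10 → 1 (3 steps)

3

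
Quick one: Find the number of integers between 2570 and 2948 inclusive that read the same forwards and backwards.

The integers in [2570, 2948] that read the same forwards and backwards: 2662, 2772, 2882.
3 qualify.

3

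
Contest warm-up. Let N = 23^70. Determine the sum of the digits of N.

23^70 = 209386424652304064049051461204995116953510089281143424135257228513176887924733660903369498848049
Sum of its 96 digits: 409.

409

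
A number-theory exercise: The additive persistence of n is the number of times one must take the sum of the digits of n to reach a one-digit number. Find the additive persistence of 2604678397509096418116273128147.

2604678397509096418116273128147 → 137 → 11 → 2 (3 steps)

3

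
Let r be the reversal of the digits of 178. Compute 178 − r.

Reverse of 178 is 871.
178 − 871 = -693

-693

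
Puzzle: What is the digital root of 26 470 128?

3

2+6+4+7+0+1+2+8 = 30
3+0 = 3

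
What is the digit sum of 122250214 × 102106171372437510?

122250214 × 102106171372437510 = 12482501301001159299127140
Sum of its 26 digits: 78.

78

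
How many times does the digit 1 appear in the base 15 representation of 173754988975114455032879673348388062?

173754988975114455032879673348388062 in base 15 is D8D3BAEAE837C0E8DCD2B1904B84AC.
The digit 1 appears 1 time.

1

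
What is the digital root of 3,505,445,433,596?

2

3+5+0+5+4+4+5+4+3+3+5+9+6 = 56
5+6 = 11
1+1 = 2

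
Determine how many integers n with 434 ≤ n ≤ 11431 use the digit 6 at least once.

The integers in [434, 11431] that use the digit 6 at least once: 436, 446, 456, 460, 461, 462, …, 11416, 11426.
3710 qualify.

3710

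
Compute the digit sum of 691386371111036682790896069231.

132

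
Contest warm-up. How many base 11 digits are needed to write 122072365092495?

122072365092495 in base 11 is 35994665747064, which has 14 digits.

14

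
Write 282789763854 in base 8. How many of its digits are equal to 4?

3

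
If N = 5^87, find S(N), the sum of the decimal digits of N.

5^87 = 6462348535570528709932880406796584793482907116413116455078125
Sum of its 61 digits: 278.

278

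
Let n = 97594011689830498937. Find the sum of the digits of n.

9+7+5+9+4+0+1+1+6+8+9+8+3+0+4+9+8+9+3+7 = 110

110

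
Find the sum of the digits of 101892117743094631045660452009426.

120

1+0+1+8+9+2+1+1+7+7+4+3+0+9+4+6+3+1+0+4+5+6+6+0+4+5+2+0+0+9+4+2+6 = 120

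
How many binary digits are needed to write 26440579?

25

26440579 in base 2 is 1100100110111001110000011, which has 25 digits.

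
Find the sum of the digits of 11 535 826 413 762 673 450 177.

1+1+5+3+5+8+2+6+4+1+3+7+6+2+6+7+3+4+5+0+1+7+7 = 94

94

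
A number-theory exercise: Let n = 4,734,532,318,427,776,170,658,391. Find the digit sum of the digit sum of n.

First digit sum: 113.
1+1+3 = 5.

5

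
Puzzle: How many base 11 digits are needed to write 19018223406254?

13

19018223406254 in base 11 is 6072646343A76, which has 13 digits.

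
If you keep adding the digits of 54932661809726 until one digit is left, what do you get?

5

5+4+9+3+2+6+6+1+8+0+9+7+2+6 = 68
6+8 = 14
1+4 = 5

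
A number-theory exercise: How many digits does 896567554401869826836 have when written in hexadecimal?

18

896567554401869826836 in base 16 is 309A5FD08290290B14, which has 18 digits.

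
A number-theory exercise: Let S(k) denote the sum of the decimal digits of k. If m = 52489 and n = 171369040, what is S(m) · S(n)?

868

S(52489) = 5+2+4+8+9 = 28.
S(171369040) = 1+7+1+3+6+9+0+4+0 = 31.
28 · 31 = 868.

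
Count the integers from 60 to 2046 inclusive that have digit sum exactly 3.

The integers in [60, 2046] that have digit sum exactly 3: 102, 111, 120, 201, 210, 300, …, 2001, 2010.
14 qualify.

14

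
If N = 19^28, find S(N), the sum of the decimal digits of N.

19^28 = 638411683925748518131605316913942641
Sum of its 36 digits: 154.

154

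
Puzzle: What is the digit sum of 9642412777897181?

9+6+4+2+4+1+2+7+7+7+8+9+7+1+8+1 = 83

83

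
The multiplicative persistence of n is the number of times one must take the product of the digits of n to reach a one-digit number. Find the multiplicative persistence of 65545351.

2

65545351 → 45000 → 0 (2 steps)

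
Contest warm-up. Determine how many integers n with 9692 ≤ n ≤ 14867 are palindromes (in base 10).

The integers in [9692, 14867] that are palindromes (in base 10): 9779, 9889, 9999, 10001, 10101, 10201, …, 14741, 14841.
52 qualify.

52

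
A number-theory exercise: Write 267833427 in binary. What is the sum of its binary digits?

17

267833427 in base 2 is 1111111101101101000001010011.
Digit sum: 1+1+1+1+1+1+1+1+0+1+1+0+1+1+0+1+0+0+0+0+0+1+0+1+0+0+1+1 = 17.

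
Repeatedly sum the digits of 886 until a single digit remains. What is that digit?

4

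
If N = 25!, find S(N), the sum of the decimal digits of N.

72

25! = 15511210043330985984000000
Sum of its 26 digits: 72.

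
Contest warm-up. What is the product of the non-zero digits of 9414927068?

9×4×1×4×9×2×7×6×8 = 870912

870912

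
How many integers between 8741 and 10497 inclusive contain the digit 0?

The integers in [8741, 10497] that contain the digit 0: 8750, 8760, 8770, 8780, 8790, 8800, …, 10496, 10497.
812 qualify.

812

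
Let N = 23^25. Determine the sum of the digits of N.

167

23^25 = 11045767571919545466173812409689943
Sum of its 35 digits: 167.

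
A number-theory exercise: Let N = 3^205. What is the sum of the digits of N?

3^205 = 64544199296837568949323861254694449319503728994774862521821715702599475289016430467635481867692243
Sum of its 98 digits: 486.

486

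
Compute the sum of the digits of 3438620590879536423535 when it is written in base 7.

85

3438620590879536423535 in base 7 is 23643244225331545322216326.
Digit sum: 2+3+6+4+3+2+4+4+2+2+5+3+3+1+5+4+5+3+2+2+2+1+6+3+2+6 = 85.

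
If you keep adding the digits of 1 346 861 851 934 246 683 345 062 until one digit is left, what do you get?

9

1+3+4+6+8+6+1+8+5+1+9+3+4+2+4+6+6+8+3+3+4+5+0+6+2 = 108
1+0+8 = 9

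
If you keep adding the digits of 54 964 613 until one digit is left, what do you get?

5+4+9+6+4+6+1+3 = 38
3+8 = 11
1+1 = 2
(Equivalently, 54 964 613 mod 9 = 2.)

2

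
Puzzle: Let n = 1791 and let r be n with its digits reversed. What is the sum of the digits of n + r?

18

Reversal of 1791 is 1971; 1791 + 1971 = 3762.
Digit sum of 3762: 3+7+6+2 = 18.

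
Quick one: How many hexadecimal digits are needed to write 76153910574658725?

76153910574658725 in base 16 is 10E8D94040F34A5, which has 15 digits.

15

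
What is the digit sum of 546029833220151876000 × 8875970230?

546029833220151876000 × 8875970230 = 4846544544353933087454651480000
Sum of its 31 digits: 126.

126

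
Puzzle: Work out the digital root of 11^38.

4

The digital root of n equals n mod 9 (or 9 when 9 | n), so we need 11^38 mod 9.
11^38 ≡ 4 (mod 9), so the digital root is 4.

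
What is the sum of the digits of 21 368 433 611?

2+1+3+6+8+4+3+3+6+1+1 = 38

38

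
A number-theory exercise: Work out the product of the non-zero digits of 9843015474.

9×8×4×3×1×5×4×7×4 = 483840

483840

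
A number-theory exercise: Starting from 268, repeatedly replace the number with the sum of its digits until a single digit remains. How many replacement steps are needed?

2

268 → 16 → 7 (2 steps)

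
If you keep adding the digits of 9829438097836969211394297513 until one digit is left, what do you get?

3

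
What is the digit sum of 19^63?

19^63 = 364314838217741451401945087652849626238282748829503924591412170928633539656908059
Sum of its 81 digits: 370.

370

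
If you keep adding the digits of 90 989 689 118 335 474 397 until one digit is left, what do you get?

5

9+0+9+8+9+6+8+9+1+1+8+3+3+5+4+7+4+3+9+7 = 113
1+1+3 = 5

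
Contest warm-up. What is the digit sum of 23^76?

23^76 = 30996705517935348019814272666230463378871837737203437728366860066624288818191312580054846857455409630561
Sum of its 104 digits: 472.

472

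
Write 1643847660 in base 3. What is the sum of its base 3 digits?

1643847660 in base 3 is 11020120012010001200.
Digit sum: 1+1+0+2+0+1+2+0+0+1+2+0+1+0+0+0+1+2+0+0 = 14.

14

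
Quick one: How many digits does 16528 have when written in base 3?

16528 in base 3 is 211200011, which has 9 digits.

9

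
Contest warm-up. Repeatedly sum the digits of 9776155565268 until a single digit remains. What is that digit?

9

9+7+7+6+1+5+5+5+6+5+2+6+8 = 72
7+2 = 9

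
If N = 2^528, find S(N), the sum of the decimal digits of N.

2^528 = 878694100496718043517683302282418331810487718418343092402491322775749527474899974671687634004666183037093927858109549828751614463963730408009475621262727315456
Sum of its 159 digits: 721.

721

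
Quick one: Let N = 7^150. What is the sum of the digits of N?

595

7^150 = 5817092933824343165432524003391691164919859649719340532627567207607656859034356995566589707894210757866827613621721127496191249
Sum of its 127 digits: 595.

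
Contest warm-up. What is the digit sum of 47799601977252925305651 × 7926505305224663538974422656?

47799601977252925305651 × 7926505305224663538974422656 = 378883798660322629503789850812989932113340059229056
Sum of its 51 digits: 243.

243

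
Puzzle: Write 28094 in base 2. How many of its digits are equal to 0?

4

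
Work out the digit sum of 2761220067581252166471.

2+7+6+1+2+2+0+0+6+7+5+8+1+2+5+2+1+6+6+4+7+1 = 81

81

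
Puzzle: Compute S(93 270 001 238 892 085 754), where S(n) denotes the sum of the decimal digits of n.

83

9+3+2+7+0+0+0+1+2+3+8+8+9+2+0+8+5+7+5+4 = 83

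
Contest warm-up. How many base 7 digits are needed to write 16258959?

16258959 in base 7 is 255125133, which has 9 digits.

9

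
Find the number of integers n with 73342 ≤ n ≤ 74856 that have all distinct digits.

491

The integers in [73342, 74856] that have all distinct digits: 73401, 73402, 73405, 73406, 73408, 73409, …, 74853, 74856.
491 qualify.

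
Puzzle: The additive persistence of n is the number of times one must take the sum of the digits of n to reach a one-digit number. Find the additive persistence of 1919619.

2

1919619 → 36 → 9 (2 steps)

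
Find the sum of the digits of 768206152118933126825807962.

118

7+6+8+2+0+6+1+5+2+1+1+8+9+3+3+1+2+6+8+2+5+8+0+7+9+6+2 = 118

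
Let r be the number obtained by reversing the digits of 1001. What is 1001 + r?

2002

Reverse of 1001 is 1001.
1001 + 1001 = 2002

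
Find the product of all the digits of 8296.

864

8×2×9×6 = 864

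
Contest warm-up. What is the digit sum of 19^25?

19^25 = 93076495688256089536609610280499
Sum of its 32 digits: 163.

163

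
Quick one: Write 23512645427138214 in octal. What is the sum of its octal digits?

53

23512645427138214 in base 8 is 1234212013632407246.
Digit sum: 1+2+3+4+2+1+2+0+1+3+6+3+2+4+0+7+2+4+6 = 53.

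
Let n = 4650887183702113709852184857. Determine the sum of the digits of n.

128

4+6+5+0+8+8+7+1+8+3+7+0+2+1+1+3+7+0+9+8+5+2+1+8+4+8+5+7 = 128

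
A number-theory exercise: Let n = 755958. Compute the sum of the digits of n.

7+5+5+9+5+8 = 39

39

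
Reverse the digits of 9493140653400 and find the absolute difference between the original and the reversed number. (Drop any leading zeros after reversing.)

9449580239451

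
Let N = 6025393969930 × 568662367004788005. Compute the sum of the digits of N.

153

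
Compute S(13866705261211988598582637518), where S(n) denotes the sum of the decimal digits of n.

141

1+3+8+6+6+7+0+5+2+6+1+2+1+1+9+8+8+5+9+8+5+8+2+6+3+7+5+1+8 = 141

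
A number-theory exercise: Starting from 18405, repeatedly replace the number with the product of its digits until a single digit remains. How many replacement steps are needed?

18405 → 0 (1 step)

1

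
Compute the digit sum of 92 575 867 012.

9+2+5+7+5+8+6+7+0+1+2 = 52

52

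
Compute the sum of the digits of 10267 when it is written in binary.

6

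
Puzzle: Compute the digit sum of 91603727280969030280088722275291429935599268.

206

9+1+6+0+3+7+2+7+2+8+0+9+6+9+0+3+0+2+8+0+0+8+8+7+2+2+2+7+5+2+9+1+4+2+9+9+3+5+5+9+9+2+6+8 = 206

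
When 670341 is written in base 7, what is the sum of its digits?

21

670341 in base 7 is 5461230.
Digit sum: 5+4+6+1+2+3+0 = 21.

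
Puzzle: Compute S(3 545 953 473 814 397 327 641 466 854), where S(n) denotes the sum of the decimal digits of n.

3+5+4+5+9+5+3+4+7+3+8+1+4+3+9+7+3+2+7+6+4+1+4+6+6+8+5+4 = 136

136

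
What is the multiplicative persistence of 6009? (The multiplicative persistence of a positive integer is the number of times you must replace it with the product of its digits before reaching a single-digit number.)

1

6009 → 0 (1 step)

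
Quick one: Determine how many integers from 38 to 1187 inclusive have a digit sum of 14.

87

The integers in [38, 1187] that have a digit sum of 14: 59, 68, 77, 86, 95, 149, …, 1175, 1184.
87 qualify.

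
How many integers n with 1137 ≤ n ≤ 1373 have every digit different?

The integers in [1137, 1373] that have every digit different: 1203, 1204, 1205, 1206, 1207, 1208, …, 1370, 1372.
93 qualify.

93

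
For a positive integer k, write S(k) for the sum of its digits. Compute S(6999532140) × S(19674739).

2208

S(6999532140) = 6+9+9+9+5+3+2+1+4+0 = 48.
S(19674739) = 1+9+6+7+4+7+3+9 = 46.
48 · 46 = 2208.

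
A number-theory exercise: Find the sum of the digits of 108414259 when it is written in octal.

108414259 in base 8 is 635442463.
Digit sum: 6+3+5+4+4+2+4+6+3 = 37.

37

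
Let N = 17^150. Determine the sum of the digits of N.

17^150 = 36926505171389432251064150202562814007472190016867877501650856866068714188255953768088437087198019533295018612411027616169487104837532697335951669148723663600469236692245142217080369249
Sum of its 185 digits: 802.

802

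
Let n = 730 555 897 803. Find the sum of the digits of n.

7+3+0+5+5+5+8+9+7+8+0+3 = 60

60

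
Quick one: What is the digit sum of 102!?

102! = 961446671503512660926865558697259548455355905059659464369444714048531715130254590603314961882364451384985595980362059157503710042865532928000000000000000000000000
Sum of its 162 digits: 630.

630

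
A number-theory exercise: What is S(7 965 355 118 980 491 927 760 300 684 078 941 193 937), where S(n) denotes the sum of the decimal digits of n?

194

7+9+6+5+3+5+5+1+1+8+9+8+0+4+9+1+9+2+7+7+6+0+3+0+0+6+8+4+0+7+8+9+4+1+1+9+3+9+3+7 = 194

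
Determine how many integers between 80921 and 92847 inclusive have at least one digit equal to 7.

3965

The integers in [80921, 92847] that have at least one digit equal to 7: 80927, 80937, 80947, 80957, 80967, 80970, …, 92837, 92847.
3965 qualify.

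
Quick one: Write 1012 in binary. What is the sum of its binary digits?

7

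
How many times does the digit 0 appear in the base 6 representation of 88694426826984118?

2

88694426826984118 in base 6 is 4013153145103431422434.
The digit 0 appears 2 times.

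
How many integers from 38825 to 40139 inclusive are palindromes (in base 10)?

14

The integers in [38825, 40139] that are palindromes (in base 10): 38883, 38983, 39093, 39193, 39293, 39393, …, 40004, 40104.
14 qualify.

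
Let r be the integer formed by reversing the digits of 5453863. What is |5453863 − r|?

Reverse of 5453863 is 3683545.
|5453863 − 3683545| = 1770318

1770318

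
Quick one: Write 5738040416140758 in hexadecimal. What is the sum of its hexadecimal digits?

5738040416140758 in base 16 is 1462B7A4B5FDD6.
Digit sum: 1+4+6+2+11+7+10+4+11+5+15+13+13+6 = 108.

108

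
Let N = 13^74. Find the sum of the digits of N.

13^74 = 27027636582498189040621249864144468324898507852136260989871841246090732111847218889
Sum of its 83 digits: 385.

385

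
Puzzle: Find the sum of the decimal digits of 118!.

118! = 468452584975429065657431236280838416439267950499862031533310318788629800927518416622330123618486343228862579684398745837012213486653229822121742374957258403779058860032000000000000000000000000000
Sum of its 195 digits: 756.

756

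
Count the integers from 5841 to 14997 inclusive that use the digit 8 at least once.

3245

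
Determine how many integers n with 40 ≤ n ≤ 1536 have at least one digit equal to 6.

366

The integers in [40, 1536] that have at least one digit equal to 6: 46, 56, 60, 61, 62, 63, …, 1526, 1536.
366 qualify.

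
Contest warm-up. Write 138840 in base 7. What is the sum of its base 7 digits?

18

138840 in base 7 is 1115532.
Digit sum: 1+1+1+5+5+3+2 = 18.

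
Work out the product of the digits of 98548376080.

0

9×8×5×4×8×3×7×6×0×8×0 = 0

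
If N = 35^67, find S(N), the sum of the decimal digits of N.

35^67 = 28350385682382231771924251181669157225338971464147071385381092094302157846641421201638877391815185546875
Sum of its 104 digits: 449.

449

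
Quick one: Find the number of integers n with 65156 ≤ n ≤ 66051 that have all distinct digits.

270

The integers in [65156, 66051] that have all distinct digits: 65170, 65172, 65173, 65174, 65178, 65179, …, 65984, 65987.
270 qualify.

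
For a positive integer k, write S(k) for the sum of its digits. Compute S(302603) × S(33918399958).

938

S(302603) = 3+0+2+6+0+3 = 14.
S(33918399958) = 3+3+9+1+8+3+9+9+9+5+8 = 67.
14 · 67 = 938.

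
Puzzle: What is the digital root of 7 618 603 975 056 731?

2

7+6+1+8+6+0+3+9+7+5+0+5+6+7+3+1 = 74
7+4 = 11
1+1 = 2
(Equivalently, 7 618 603 975 056 731 mod 9 = 2.)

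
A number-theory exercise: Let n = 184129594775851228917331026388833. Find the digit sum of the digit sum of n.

9

First digit sum: 153.
1+5+3 = 9.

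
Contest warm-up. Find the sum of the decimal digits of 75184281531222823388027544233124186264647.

164

7+5+1+8+4+2+8+1+5+3+1+2+2+2+8+2+3+3+8+8+0+2+7+5+4+4+2+3+3+1+2+4+1+8+6+2+6+4+6+4+7 = 164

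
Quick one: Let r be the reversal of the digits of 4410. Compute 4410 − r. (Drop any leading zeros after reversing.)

4266

Reverse of 4410 is 144.
4410 − 144 = 4266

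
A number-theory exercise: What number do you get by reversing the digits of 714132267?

762231417

Reversing 714132267 gives 762231417.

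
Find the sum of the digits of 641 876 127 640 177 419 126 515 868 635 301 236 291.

164

6+4+1+8+7+6+1+2+7+6+4+0+1+7+7+4+1+9+1+2+6+5+1+5+8+6+8+6+3+5+3+0+1+2+3+6+2+9+1 = 164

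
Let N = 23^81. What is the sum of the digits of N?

575

23^81 = 199505428583424551679895455175383779355358100716985185998909941221796774964943927385447953187055123587793878423
Sum of its 111 digits: 575.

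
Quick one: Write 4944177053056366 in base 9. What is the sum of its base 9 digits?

4944177053056366 in base 9 is 26010781151583707.
Digit sum: 2+6+0+1+0+7+8+1+1+5+1+5+8+3+7+0+7 = 62.

62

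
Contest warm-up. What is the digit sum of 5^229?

716

5^229 = 11591269220898191830411672692336373479273639933618096882665747059117441687798841746866600258510026367301059122300003621959529898077789766830392181873321533203125
Sum of its 161 digits: 716.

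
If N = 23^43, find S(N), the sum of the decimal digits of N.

23^43 = 35834136918934220777541995677272642015423987712183913488967
Sum of its 59 digits: 284.

284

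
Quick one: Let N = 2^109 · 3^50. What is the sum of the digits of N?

252

2^109 · 3^50 = 465942433280110068394372366097539395836270213286737215488
Sum of its 57 digits: 252.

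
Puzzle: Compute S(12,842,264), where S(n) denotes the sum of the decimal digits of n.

29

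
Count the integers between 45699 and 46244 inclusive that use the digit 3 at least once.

109

The integers in [45699, 46244] that use the digit 3 at least once: 45703, 45713, 45723, 45730, 45731, 45732, …, 46239, 46243.
109 qualify.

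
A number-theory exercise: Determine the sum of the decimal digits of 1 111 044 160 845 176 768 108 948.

101

1+1+1+1+0+4+4+1+6+0+8+4+5+1+7+6+7+6+8+1+0+8+9+4+8 = 101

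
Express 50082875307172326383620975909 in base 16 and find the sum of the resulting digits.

50082875307172326383620975909 in base 16 is A1D3955E9E2AF6B35CF3ED25.
Digit sum: 10+1+13+3+9+5+5+14+9+14+2+10+15+6+11+3+5+12+15+3+14+13+2+5 = 199.

199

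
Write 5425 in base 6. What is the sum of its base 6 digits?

10

5425 in base 6 is 41041.
Digit sum: 4+1+0+4+1 = 10.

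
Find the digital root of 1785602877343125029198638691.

5

1+7+8+5+6+0+2+8+7+7+3+4+3+1+2+5+0+2+9+1+9+8+6+3+8+6+9+1 = 131
1+3+1 = 5
(Equivalently, 1785602877343125029198638691 mod 9 = 5.)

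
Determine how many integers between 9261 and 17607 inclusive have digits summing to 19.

573

The integers in [9261, 17607] that have digits summing to 19: 9262, 9271, 9280, 9307, 9316, 9325, …, 17560, 17605.
573 qualify.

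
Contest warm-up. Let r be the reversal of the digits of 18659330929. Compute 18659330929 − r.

-74244064752

Reverse of 18659330929 is 92903395681.
18659330929 − 92903395681 = -74244064752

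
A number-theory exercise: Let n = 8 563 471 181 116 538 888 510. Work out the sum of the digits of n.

98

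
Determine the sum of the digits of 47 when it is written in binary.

5

47 in base 2 is 101111.
Digit sum: 1+0+1+1+1+1 = 5.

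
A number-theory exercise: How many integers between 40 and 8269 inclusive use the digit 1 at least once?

3019

The integers in [40, 8269] that use the digit 1 at least once: 41, 51, 61, 71, 81, 91, …, 8251, 8261.
3019 qualify.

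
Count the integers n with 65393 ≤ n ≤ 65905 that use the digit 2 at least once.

96

The integers in [65393, 65905] that use the digit 2 at least once: 65402, 65412, 65420, 65421, 65422, 65423, …, 65892, 65902.
96 qualify.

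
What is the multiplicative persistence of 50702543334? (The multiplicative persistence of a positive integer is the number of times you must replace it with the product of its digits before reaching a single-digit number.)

50702543334 → 0 (1 step)

1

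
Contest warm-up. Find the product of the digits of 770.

7×7×0 = 0

0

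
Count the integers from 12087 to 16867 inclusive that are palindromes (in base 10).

48

The integers in [12087, 16867] that are palindromes (in base 10): 12121, 12221, 12321, 12421, 12521, 12621, …, 16761, 16861.
48 qualify.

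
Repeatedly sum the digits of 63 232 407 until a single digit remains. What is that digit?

6+3+2+3+2+4+0+7 = 27
2+7 = 9

9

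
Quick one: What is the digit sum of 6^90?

360

6^90 = 10804695562359870518299193703899148848724015728610899282651377959960576
Sum of its 71 digits: 360.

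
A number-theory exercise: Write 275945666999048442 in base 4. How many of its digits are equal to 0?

6

275945666999048442 in base 4 is 33110112301331002302111203322.
The digit 0 appears 6 times.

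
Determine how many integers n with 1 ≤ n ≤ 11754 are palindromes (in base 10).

The integers in [1, 11754] that are palindromes (in base 10): 1, 2, 3, 4, 5, 6, …, 11611, 11711.
216 qualify.

216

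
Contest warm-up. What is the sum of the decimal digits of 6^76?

6^76 = 137878017165136616150796664575183486287257540896297641312256
Sum of its 60 digits: 279.

279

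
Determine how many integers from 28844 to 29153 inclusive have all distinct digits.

The integers in [28844, 29153] that have all distinct digits: 28901, 28903, 28904, 28905, 28906, 28907, …, 29150, 29153.
104 qualify.

104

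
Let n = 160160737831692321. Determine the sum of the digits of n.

66

1+6+0+1+6+0+7+3+7+8+3+1+6+9+2+3+2+1 = 66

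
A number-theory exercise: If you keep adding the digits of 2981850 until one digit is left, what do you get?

2+9+8+1+8+5+0 = 33
3+3 = 6
(Equivalently, 2981850 mod 9 = 6.)

6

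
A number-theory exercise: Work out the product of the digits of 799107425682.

7×9×9×1×0×7×4×2×5×6×8×2 = 0

0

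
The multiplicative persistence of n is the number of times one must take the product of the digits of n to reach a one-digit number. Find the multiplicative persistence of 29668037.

1

29668037 → 0 (1 step)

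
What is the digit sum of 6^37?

135

6^37 = 61886548790943213277031694336
Sum of its 29 digits: 135.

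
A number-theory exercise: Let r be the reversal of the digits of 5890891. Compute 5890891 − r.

3909906

Reverse of 5890891 is 1980985.
5890891 − 1980985 = 3909906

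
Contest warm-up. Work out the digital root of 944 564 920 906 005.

9+4+4+5+6+4+9+2+0+9+0+6+0+0+5 = 63
6+3 = 9

9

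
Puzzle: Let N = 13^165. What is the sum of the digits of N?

13^165 = 6319069480642433923999045940772557419649008396607754030592334163519412162795775152788384489312589510159993123067835775202934246783953818219463770772776967840257952548656938472729078493
Sum of its 184 digits: 892.

892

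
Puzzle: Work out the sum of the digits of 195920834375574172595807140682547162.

1+9+5+9+2+0+8+3+4+3+7+5+5+7+4+1+7+2+5+9+5+8+0+7+1+4+0+6+8+2+5+4+7+1+6+2 = 162

162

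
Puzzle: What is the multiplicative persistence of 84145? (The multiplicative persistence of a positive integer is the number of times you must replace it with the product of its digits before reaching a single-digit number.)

84145 → 640 → 0 (2 steps)

2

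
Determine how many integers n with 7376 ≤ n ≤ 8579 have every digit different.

623

The integers in [7376, 8579] that have every digit different: 7380, 7381, 7382, 7384, 7385, 7386, …, 8576, 8579.
623 qualify.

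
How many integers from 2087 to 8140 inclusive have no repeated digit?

3055

The integers in [2087, 8140] that have no repeated digit: 2087, 2089, 2091, 2093, 2094, 2095, …, 8139, 8140.
3055 qualify.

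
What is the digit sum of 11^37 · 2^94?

365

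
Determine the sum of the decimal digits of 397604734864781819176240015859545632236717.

3+9+7+6+0+4+7+3+4+8+6+4+7+8+1+8+1+9+1+7+6+2+4+0+0+1+5+8+5+9+5+4+5+6+3+2+2+3+6+7+1+7 = 194

194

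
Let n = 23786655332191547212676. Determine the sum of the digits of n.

2+3+7+8+6+6+5+5+3+3+2+1+9+1+5+4+7+2+1+2+6+7+6 = 101

101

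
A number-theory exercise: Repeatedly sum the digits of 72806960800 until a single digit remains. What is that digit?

7+2+8+0+6+9+6+0+8+0+0 = 46
4+6 = 10
1+0 = 1
(Equivalently, 72806960800 mod 9 = 1.)

1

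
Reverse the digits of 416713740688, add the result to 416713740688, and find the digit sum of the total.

38

Reversal of 416713740688 is 886047317614; 416713740688 + 886047317614 = 1302761058302.
Digit sum of 1302761058302: 1+3+0+2+7+6+1+0+5+8+3+0+2 = 38.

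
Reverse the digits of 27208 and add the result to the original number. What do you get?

107480

Reverse of 27208 is 80272.
27208 + 80272 = 107480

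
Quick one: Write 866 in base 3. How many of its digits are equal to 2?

866 in base 3 is 1012002.
The digit 2 appears 2 times.

2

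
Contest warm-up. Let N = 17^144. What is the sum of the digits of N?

847

17^144 = 1529835302444476999778401470444799723098551888836356200645179175503080454715881030442147553765585073347486592888083618369749128623414093496157449374819960684544049845792057278721
Sum of its 178 digits: 847.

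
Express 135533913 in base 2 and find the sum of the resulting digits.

10

135533913 in base 2 is 1000000101000001010101011001.
Digit sum: 1+0+0+0+0+0+0+1+0+1+0+0+0+0+0+1+0+1+0+1+0+1+0+1+1+0+0+1 = 10.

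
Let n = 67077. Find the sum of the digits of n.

6+7+0+7+7 = 27

27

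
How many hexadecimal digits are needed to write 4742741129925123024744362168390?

4742741129925123024744362168390 in base 16 is 3BDC9F83560F085E37E23E5046, which has 26 digits.

26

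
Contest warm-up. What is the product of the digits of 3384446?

3×3×8×4×4×4×6 = 27648

27648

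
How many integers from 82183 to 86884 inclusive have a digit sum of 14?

The integers in [82183, 86884] that have a digit sum of 14: 82202, 82211, 82220, 82301, 82310, 82400, …, 85100, 86000.
26 qualify.

26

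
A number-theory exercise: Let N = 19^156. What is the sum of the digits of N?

19^156 = 30588751310510893306916915337770582752668465458243019791590785071087474000578733809417161750188608850629697427767390411772617886947258805747894400478341145216246625791726950585851429207337086623072881
Sum of its 200 digits: 919.

919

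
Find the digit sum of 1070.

1+0+7+0 = 8

8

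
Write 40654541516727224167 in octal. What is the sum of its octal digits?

74

40654541516727224167 in base 8 is 4320617441631271303547.
Digit sum: 4+3+2+0+6+1+7+4+4+1+6+3+1+2+7+1+3+0+3+5+4+7 = 74.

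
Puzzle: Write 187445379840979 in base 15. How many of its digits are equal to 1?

1

187445379840979 in base 15 is 16A0D4026EB04.
The digit 1 appears 1 time.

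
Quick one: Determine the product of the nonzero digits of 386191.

3×8×6×1×9×1 = 1296

1296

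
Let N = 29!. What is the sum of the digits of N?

29! = 8841761993739701954543616000000
Sum of its 31 digits: 126.

126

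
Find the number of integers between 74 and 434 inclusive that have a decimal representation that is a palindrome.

37

The integers in [74, 434] that have a decimal representation that is a palindrome: 77, 88, 99, 101, 111, 121, …, 424, 434.
37 qualify.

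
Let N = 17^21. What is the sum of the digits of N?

17^21 = 69091933913008732880827217
Sum of its 26 digits: 116.

116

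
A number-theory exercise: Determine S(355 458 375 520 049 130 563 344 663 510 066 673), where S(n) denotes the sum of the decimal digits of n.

143

3+5+5+4+5+8+3+7+5+5+2+0+0+4+9+1+3+0+5+6+3+3+4+4+6+6+3+5+1+0+0+6+6+6+7+3 = 143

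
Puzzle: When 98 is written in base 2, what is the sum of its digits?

3

98 in base 2 is 1100010.
Digit sum: 1+1+0+0+0+1+0 = 3.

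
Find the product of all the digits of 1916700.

1×9×1×6×7×0×0 = 0

0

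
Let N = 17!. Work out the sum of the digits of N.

17! = 355687428096000
Sum of its 15 digits: 63.

63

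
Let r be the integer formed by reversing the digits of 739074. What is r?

Reversing 739074 gives 470937.

470937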